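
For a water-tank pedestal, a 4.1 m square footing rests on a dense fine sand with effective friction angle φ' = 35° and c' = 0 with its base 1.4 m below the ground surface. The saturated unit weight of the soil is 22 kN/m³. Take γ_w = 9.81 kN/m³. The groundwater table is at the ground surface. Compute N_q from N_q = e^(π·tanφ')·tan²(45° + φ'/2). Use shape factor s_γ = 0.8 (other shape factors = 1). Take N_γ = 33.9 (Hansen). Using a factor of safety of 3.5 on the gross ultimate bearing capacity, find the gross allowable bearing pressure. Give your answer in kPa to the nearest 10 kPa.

N_q = e^(π·tan35°)·tan²(62.5°) = 33.3.
γ' = 22 − 9.81 = 12.19 kN/m³ (submerged throughout). q = 12.19 × 1.4 = 17.066 kPa; the same γ' applies in the ½γBN_γ term.
q·N_q = 17.066 × 33.296 = 568.23 kPa
0.5·γ·B·N_γ·s_γ = 0.5 × 12.19 × 4.1 × 33.9 × 0.8 = 677.72 kPa
q_ult = 568.23 + 677.72 = 1245.9 kPa.
q_all = 1245.9 / 3.5 = 355.98 kPa.

q_all ≈ 360 kPa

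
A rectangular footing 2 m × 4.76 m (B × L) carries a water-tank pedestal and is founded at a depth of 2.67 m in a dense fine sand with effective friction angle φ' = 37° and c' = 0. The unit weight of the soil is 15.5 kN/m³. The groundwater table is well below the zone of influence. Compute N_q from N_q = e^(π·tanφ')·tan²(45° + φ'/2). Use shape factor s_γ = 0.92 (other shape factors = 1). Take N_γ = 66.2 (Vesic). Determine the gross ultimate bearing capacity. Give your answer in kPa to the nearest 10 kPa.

q_ult ≈ 2720 kPa

tan37° = 0.7536, so N_q = e^(π×0.7536)·tan²(63.5°) = 10.669 × 4.023 = 42.92.
Overburden at base level: q = 15.5 × 2.67 = 41.385 kPa.
Surcharge term q·N_q = 41.385 × 42.92 = 1776.2 kPa; self-weight term 0.5·γ·B·N_γ·s_γ = 0.5 × 15.5 × 2 × 66.2 × 0.92 = 944.01 kPa.
q_ult = 1776.2 + 944.01 = 2720.3 kPa.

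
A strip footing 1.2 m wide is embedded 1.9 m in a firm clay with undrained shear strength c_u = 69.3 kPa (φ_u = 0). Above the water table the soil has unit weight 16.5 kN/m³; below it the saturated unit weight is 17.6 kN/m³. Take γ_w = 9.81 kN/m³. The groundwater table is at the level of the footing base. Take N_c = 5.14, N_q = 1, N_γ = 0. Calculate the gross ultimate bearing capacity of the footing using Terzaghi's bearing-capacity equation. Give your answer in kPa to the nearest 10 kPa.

q_ult ≈ 390 kPa

q = γ·D_f = 16.5 × 1.9 = 31.35 kPa.
c·N_c = 69.3 × 5.14 = 356.2 kPa
q·N_q = 31.35 × 1 = 31.35 kPa
q_ult = 356.2 + 31.35 = 387.55 kPa.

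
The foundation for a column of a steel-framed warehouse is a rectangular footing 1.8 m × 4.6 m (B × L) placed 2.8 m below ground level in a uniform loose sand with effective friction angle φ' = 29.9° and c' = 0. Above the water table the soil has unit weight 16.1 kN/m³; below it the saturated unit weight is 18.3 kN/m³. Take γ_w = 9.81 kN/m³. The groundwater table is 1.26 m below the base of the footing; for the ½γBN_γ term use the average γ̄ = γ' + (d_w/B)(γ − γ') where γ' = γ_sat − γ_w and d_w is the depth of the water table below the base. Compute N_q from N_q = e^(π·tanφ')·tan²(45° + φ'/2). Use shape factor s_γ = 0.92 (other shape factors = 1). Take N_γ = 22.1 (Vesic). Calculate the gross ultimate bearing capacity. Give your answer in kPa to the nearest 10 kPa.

q_ult ≈ 1070 kPa

tan29.9° = 0.575, so N_q = e^(π×0.575)·tan²(59.95°) = 6.089 × 2.988 = 18.19.
Effective surcharge at the founding depth q = γ·D_f = 16.1 × 2.8 = 45.08 kPa.
With d_w = 1.26 m < B, γ̄ = 8.49 + (1.26/1.8) × (16.1 − 8.49) = 13.817 kN/m³.
q_ult = q·N_q + 0.5·γ·B·N_γ·s_γ
     = 45.08 × 18.194 + 0.5 × 13.817 × 1.8 × 22.1 × 0.92
     = 820.18 + 252.83 = 1073 kPa.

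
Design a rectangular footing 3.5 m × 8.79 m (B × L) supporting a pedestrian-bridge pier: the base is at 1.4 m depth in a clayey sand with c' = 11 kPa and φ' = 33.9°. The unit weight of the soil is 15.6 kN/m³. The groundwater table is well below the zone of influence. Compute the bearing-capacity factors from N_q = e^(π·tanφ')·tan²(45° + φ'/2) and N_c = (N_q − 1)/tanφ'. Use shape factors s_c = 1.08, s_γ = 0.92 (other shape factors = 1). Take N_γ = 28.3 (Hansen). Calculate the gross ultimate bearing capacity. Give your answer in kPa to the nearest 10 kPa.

q_ult ≈ 1840 kPa

tan33.9° = 0.672, so N_q = e^(π×0.672)·tan²(61.95°) = 8.257 × 3.522 = 29.08.
N_c = (29.08 − 1)/tan33.9° = 41.79.
Overburden at base level: q = 15.6 × 1.4 = 21.84 kPa.
Cohesion term c·N_c·s_c = 11 × 41.793 × 1.08 = 496.5 kPa; surcharge term q·N_q = 21.84 × 29.083 = 635.18 kPa; self-weight term 0.5·γ·B·N_γ·s_γ = 0.5 × 15.6 × 3.5 × 28.3 × 0.92 = 710.78 kPa.
q_ult = 496.5 + 635.18 + 710.78 = 1842.5 kPa.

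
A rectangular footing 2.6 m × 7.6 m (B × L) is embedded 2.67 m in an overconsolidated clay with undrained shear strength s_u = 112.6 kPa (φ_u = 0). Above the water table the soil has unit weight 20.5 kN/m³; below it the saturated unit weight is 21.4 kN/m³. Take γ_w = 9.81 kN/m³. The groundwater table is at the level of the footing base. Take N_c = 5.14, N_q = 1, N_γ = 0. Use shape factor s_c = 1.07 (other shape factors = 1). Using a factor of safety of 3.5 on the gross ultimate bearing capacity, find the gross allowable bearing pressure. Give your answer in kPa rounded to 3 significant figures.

q_all ≈ 193 kPa

Overburden at base level: q = 20.5 × 2.67 = 54.735 kPa.
Cohesion term c·N_c·s_c = 112.6 × 5.14 × 1.07 = 619.28 kPa; surcharge term q·N_q = 54.735 × 1 = 54.735 kPa.
q_ult = 619.28 + 54.735 = 674.01 kPa.
q_all = 674.01 / 3.5 = 192.57 kPa.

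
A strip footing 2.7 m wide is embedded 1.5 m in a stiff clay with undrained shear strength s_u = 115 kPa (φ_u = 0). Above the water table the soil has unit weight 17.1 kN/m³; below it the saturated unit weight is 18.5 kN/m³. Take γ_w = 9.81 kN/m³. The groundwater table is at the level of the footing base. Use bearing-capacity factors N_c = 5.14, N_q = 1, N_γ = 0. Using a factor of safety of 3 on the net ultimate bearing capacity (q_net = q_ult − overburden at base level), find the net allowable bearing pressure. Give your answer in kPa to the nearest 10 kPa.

Effective surcharge at the founding depth q = γ·D_f = 17.1 × 1.5 = 25.65 kPa.
q_ult = c·N_c + q·N_q
     = 115 × 5.14 + 25.65 × 1
     = 591.1 + 25.65 = 616.75 kPa.
q_net = 616.75 − 25.65 = 591.1 kPa.
q_all(net) = 591.1 / 3 = 197.03 kPa.

q_all(net) ≈ 200 kPa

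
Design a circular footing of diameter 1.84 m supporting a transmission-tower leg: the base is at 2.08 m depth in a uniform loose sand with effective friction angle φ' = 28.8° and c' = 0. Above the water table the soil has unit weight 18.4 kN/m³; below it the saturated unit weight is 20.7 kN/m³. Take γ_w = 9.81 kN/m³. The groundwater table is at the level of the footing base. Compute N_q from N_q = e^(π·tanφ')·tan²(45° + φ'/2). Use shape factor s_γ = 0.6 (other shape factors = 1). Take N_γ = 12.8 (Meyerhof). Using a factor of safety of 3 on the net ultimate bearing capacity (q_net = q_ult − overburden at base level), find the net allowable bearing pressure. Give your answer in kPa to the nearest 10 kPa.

N_q = e^(π·tan28.8°)·tan²(59.4°) = 16.08.
Overburden at base level: q = 18.4 × 2.08 = 38.272 kPa.
Below the base the soil is submerged, so the ½γBN_γ term uses γ' = 20.7 − 9.81 = 10.89 kN/m³.
Surcharge term q·N_q = 38.272 × 16.081 = 615.45 kPa; self-weight term 0.5·γ·B·N_γ·s_γ = 0.5 × 10.89 × 1.84 × 12.8 × 0.6 = 76.944 kPa.
q_ult = 615.45 + 76.944 = 692.39 kPa.
q_net = 692.39 − 38.272 = 654.12 kPa.
q_all(net) = 654.12 / 3 = 218.04 kPa.

q_all(net) ≈ 220 kPa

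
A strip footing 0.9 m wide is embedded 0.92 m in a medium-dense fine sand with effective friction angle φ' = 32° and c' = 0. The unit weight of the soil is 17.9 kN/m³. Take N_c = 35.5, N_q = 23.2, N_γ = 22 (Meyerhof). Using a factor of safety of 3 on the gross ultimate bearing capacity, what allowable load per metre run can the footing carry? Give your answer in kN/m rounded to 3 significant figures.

≈ 168 kN/m

Overburden at base level: q = 17.9 × 0.92 = 16.468 kPa.
Surcharge term q·N_q = 16.468 × 23.2 = 382.06 kPa; self-weight term 0.5·γ·B·N_γ = 0.5 × 17.9 × 0.9 × 22 = 177.21 kPa.
q_ult = 382.06 + 177.21 = 559.27 kPa.
Gross allowable pressure q_all = 559.27 / 3 = 186.42 kPa.
Allowable wall load = q_all × B = 186.42 × 0.9 = 167.78 kN per metre run.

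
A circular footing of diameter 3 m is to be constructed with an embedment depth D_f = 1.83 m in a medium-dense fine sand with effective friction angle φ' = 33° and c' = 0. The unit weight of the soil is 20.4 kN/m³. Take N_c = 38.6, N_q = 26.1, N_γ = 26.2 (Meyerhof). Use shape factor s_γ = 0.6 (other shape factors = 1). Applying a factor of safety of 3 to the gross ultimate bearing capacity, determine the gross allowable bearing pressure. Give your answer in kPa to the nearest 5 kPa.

q_all ≈ 485 kPa

q = γ·D_f = 20.4 × 1.83 = 37.332 kPa.
q·N_q = 37.332 × 26.1 = 974.37 kPa
0.5·γ·B·N_γ·s_γ = 0.5 × 20.4 × 3 × 26.2 × 0.6 = 481.03 kPa
q_ult = 974.37 + 481.03 = 1455.4 kPa.
q_all = q_ult / FS = 1455.4 / 3 = 485.13 kPa.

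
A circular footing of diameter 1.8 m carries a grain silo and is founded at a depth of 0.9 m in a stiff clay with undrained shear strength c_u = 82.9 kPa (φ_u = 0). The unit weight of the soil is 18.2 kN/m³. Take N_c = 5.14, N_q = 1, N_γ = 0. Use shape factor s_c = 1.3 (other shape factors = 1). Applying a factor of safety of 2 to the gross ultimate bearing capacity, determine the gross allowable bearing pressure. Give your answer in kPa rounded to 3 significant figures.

q_all ≈ 285 kPa

q = γ·D_f = 18.2 × 0.9 = 16.38 kPa.
c·N_c·s_c = 82.9 × 5.14 × 1.3 = 553.94 kPa
q·N_q = 16.38 × 1 = 16.38 kPa
q_ult = 553.94 + 16.38 = 570.32 kPa.
q_all = q_ult / FS = 570.32 / 2 = 285.16 kPa.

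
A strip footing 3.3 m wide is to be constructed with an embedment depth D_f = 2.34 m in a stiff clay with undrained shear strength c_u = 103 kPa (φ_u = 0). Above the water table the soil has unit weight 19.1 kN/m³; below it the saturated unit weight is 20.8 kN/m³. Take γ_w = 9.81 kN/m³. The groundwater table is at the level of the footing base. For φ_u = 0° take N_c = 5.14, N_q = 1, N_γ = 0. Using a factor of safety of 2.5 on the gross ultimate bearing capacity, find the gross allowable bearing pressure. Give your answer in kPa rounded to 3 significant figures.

Overburden at base level: q = 19.1 × 2.34 = 44.694 kPa.
Cohesion term c·N_c = 103 × 5.14 = 529.42 kPa; surcharge term q·N_q = 44.694 × 1 = 44.694 kPa.
q_ult = 529.42 + 44.694 = 574.11 kPa.
q_all = 574.11 / 2.5 = 229.65 kPa.

q_all ≈ 230 kPa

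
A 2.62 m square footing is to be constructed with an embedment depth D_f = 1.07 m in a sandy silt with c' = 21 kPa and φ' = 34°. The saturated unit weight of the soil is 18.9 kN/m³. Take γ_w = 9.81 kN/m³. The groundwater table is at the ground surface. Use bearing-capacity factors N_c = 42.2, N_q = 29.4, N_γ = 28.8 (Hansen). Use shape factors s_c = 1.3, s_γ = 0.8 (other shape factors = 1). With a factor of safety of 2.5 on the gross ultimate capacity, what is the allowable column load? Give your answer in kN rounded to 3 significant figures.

P_all ≈ 4700 kN

Water table at ground surface, so effective unit weight γ' = 18.9 − 9.81 = 9.09 kN/m³ is used throughout; overburden q = 9.09 × 1.07 = 9.7263 kPa; the same γ' applies in the ½γBN_γ term.
Cohesion term c·N_c·s_c = 21 × 42.2 × 1.3 = 1152.1 kPa; surcharge term q·N_q = 9.7263 × 29.4 = 285.95 kPa; self-weight term 0.5·γ·B·N_γ·s_γ = 0.5 × 9.09 × 2.62 × 28.8 × 0.8 = 274.36 kPa.
q_ult = 1152.1 + 285.95 + 274.36 = 1712.4 kPa.
Gross allowable pressure q_all = 1712.4 / 2.5 = 684.95 kPa.
Footing area = 6.8644 m², so allowable column load = 684.95 × 6.8644 = 4701.8 kN.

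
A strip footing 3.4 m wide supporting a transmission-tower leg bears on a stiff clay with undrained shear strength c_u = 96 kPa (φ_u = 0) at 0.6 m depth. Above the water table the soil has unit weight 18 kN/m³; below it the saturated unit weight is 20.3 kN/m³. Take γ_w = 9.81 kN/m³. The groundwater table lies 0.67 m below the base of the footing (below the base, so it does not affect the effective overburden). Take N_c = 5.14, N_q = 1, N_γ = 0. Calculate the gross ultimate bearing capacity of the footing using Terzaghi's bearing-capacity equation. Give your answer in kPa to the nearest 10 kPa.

q_ult ≈ 500 kPa

Effective surcharge at the founding depth q = γ·D_f = 18 × 0.6 = 10.8 kPa.
q_ult = c·N_c + q·N_q
     = 96 × 5.14 + 10.8 × 1
     = 493.44 + 10.8 = 504.24 kPa.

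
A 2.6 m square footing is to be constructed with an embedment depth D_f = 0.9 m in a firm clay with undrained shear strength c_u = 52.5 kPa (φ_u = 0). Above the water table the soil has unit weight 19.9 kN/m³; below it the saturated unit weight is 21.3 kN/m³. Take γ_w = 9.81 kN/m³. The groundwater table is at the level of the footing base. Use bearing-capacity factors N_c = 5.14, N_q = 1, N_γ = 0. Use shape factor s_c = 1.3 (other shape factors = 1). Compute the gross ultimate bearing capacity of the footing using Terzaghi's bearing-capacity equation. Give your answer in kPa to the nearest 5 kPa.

q_ult ≈ 370 kPa

q = γ·D_f = 19.9 × 0.9 = 17.91 kPa.
c·N_c·s_c = 52.5 × 5.14 × 1.3 = 350.8 kPa
q·N_q = 17.91 × 1 = 17.91 kPa
q_ult = 350.8 + 17.91 = 368.71 kPa.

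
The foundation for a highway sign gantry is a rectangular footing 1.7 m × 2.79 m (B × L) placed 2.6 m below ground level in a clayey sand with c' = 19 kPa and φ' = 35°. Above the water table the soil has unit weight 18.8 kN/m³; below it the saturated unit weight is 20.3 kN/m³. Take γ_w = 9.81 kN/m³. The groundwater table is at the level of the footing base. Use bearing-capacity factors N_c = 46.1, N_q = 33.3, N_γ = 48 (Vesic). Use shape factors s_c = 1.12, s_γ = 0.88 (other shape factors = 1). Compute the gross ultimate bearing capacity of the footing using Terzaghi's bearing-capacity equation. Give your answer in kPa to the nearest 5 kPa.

q_ult ≈ 2985 kPa

Effective surcharge at the founding depth q = γ·D_f = 18.8 × 2.6 = 48.88 kPa.
The water table coincides with the base, so in the self-weight term γ → γ' = 10.49 kN/m³.
q_ult = c·N_c·s_c + q·N_q + 0.5·γ·B·N_γ·s_γ
     = 19 × 46.1 × 1.12 + 48.88 × 33.3 + 0.5 × 10.49 × 1.7 × 48 × 0.88
     = 981.01 + 1627.7 + 376.63 = 2985.3 kPa.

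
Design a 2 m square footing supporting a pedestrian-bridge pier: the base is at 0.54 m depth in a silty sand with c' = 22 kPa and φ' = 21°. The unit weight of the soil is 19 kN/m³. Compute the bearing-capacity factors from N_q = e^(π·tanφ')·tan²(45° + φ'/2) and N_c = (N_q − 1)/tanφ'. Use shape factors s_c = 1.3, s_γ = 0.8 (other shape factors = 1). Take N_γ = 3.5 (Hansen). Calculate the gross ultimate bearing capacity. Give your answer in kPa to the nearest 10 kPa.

tan21° = 0.3839, so N_q = e^(π×0.3839)·tan²(55.5°) = 3.34 × 2.117 = 7.07.
N_c = (7.07 − 1)/tan21° = 15.81.
Overburden at base level: q = 19 × 0.54 = 10.26 kPa.
Cohesion term c·N_c·s_c = 22 × 15.815 × 1.3 = 452.31 kPa; surcharge term q·N_q = 10.26 × 7.0708 = 72.546 kPa; self-weight term 0.5·γ·B·N_γ·s_γ = 0.5 × 19 × 2 × 3.5 × 0.8 = 53.2 kPa.
q_ult = 452.31 + 72.546 + 53.2 = 578.05 kPa.

q_ult ≈ 580 kPa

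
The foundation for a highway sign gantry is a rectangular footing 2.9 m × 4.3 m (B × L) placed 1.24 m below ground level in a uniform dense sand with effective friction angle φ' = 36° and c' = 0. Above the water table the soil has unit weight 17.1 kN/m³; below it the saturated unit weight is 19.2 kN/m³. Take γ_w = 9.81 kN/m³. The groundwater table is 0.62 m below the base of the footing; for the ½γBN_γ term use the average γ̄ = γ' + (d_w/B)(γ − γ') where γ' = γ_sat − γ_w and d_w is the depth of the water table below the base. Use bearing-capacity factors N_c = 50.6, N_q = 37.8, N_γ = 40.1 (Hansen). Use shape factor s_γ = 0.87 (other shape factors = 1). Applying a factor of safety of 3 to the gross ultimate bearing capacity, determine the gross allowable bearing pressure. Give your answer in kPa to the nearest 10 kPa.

q = γ·D_f = 17.1 × 1.24 = 21.204 kPa.
γ' = 9.39 kN/m³; averaging over the depth B below the base, γ̄ = γ' + (d_w/B)(γ − γ') = 11.038 kN/m³.
q·N_q = 21.204 × 37.8 = 801.51 kPa
0.5·γ·B·N_γ·s_γ = 0.5 × 11.038 × 2.9 × 40.1 × 0.87 = 558.39 kPa
q_ult = 801.51 + 558.39 = 1359.9 kPa.
q_all = q_ult / FS = 1359.9 / 3 = 453.3 kPa.

q_all ≈ 450 kPa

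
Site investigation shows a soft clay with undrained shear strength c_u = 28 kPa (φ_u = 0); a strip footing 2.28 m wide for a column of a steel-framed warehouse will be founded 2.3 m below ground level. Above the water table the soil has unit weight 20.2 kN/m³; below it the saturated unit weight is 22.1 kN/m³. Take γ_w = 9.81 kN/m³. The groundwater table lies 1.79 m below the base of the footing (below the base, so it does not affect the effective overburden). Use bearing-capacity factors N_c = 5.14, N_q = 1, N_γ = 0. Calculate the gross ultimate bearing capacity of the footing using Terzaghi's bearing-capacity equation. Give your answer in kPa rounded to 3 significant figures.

q_ult ≈ 190 kPa

Overburden at base level: q = 20.2 × 2.3 = 46.46 kPa.
Cohesion term c·N_c = 28 × 5.14 = 143.92 kPa; surcharge term q·N_q = 46.46 × 1 = 46.46 kPa.
q_ult = 143.92 + 46.46 = 190.38 kPa.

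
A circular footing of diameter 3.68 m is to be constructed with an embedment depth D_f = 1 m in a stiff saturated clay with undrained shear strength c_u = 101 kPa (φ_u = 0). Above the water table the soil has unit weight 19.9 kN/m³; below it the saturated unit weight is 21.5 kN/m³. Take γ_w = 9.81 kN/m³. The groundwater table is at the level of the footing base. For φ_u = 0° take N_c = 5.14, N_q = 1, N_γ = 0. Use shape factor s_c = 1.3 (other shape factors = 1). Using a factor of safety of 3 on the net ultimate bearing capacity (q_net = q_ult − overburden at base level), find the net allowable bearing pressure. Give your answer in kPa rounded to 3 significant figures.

Effective surcharge at the founding depth q = γ·D_f = 19.9 × 1 = 19.9 kPa.
q_ult = c·N_c·s_c + q·N_q
     = 101 × 5.14 × 1.3 + 19.9 × 1
     = 674.88 + 19.9 = 694.78 kPa.
q_net = 694.78 − 19.9 = 674.88 kPa.
q_all(net) = 674.88 / 3 = 224.96 kPa.

q_all(net) ≈ 225 kPa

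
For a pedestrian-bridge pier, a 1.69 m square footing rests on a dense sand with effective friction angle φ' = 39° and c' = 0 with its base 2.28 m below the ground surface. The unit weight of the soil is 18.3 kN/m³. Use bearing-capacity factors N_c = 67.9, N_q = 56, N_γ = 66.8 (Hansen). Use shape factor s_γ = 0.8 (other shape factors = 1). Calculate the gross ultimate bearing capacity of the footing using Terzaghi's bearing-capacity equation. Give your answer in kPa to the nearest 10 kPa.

q = γ·D_f = 18.3 × 2.28 = 41.724 kPa.
q·N_q = 41.724 × 56 = 2336.5 kPa
0.5·γ·B·N_γ·s_γ = 0.5 × 18.3 × 1.69 × 66.8 × 0.8 = 826.37 kPa
q_ult = 2336.5 + 826.37 = 3162.9 kPa.

q_ult ≈ 3160 kPa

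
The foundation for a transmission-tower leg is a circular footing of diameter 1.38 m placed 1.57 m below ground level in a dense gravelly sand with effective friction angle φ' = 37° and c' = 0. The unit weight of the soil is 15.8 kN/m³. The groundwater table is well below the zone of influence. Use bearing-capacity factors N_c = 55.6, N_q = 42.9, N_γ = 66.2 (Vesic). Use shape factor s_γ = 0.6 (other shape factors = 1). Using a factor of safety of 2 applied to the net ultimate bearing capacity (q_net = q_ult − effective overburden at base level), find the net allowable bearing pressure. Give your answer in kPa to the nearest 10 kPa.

q = γ·D_f = 15.8 × 1.57 = 24.806 kPa.
q·N_q = 24.806 × 42.9 = 1064.2 kPa
0.5·γ·B·N_γ·s_γ = 0.5 × 15.8 × 1.38 × 66.2 × 0.6 = 433.03 kPa
q_ult = 1064.2 + 433.03 = 1497.2 kPa.
Net ultimate: q_net = 1497.2 − 24.806 = 1472.4 kPa.
q_all(net) = 1472.4 / 2 = 736.2 kPa.

q_all(net) ≈ 740 kPa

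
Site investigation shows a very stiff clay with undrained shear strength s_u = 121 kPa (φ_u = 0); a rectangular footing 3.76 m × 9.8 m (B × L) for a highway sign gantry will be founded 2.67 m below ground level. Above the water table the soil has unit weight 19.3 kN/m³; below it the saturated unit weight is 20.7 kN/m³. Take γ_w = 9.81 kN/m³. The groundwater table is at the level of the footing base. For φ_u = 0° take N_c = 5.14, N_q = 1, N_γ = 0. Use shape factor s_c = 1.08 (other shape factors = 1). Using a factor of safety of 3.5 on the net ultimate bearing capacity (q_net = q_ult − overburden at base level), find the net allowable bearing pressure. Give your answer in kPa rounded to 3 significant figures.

Overburden at base level: q = 19.3 × 2.67 = 51.531 kPa.
Cohesion term c·N_c·s_c = 121 × 5.14 × 1.08 = 671.7 kPa; surcharge term q·N_q = 51.531 × 1 = 51.531 kPa.
q_ult = 671.7 + 51.531 = 723.23 kPa.
q_net = 723.23 − 51.531 = 671.7 kPa.
q_all(net) = 671.7 / 3.5 = 191.91 kPa.

q_all(net) ≈ 192 kPa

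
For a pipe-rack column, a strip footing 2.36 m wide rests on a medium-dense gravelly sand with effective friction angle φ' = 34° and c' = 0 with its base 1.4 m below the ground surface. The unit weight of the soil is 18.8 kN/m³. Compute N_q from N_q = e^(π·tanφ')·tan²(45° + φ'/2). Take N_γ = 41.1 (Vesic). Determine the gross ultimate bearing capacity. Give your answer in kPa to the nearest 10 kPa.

q_ult ≈ 1690 kPa

tan34° = 0.6745, so N_q = e^(π×0.6745)·tan²(62°) = 8.323 × 3.537 = 29.44.
q = γ·D_f = 18.8 × 1.4 = 26.32 kPa.
q·N_q = 26.32 × 29.44 = 774.86 kPa
0.5·γ·B·N_γ = 0.5 × 18.8 × 2.36 × 41.1 = 911.76 kPa
q_ult = 774.86 + 911.76 = 1686.6 kPa.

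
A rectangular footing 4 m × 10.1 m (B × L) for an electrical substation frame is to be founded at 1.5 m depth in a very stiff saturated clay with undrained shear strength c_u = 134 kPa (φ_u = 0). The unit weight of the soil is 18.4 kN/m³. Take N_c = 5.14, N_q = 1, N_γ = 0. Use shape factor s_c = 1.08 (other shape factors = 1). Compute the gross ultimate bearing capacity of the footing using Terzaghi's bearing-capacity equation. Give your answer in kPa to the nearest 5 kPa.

q_ult ≈ 770 kPa

Overburden at base level: q = 18.4 × 1.5 = 27.6 kPa.
Cohesion term c·N_c·s_c = 134 × 5.14 × 1.08 = 743.86 kPa; surcharge term q·N_q = 27.6 × 1 = 27.6 kPa.
q_ult = 743.86 + 27.6 = 771.46 kPa.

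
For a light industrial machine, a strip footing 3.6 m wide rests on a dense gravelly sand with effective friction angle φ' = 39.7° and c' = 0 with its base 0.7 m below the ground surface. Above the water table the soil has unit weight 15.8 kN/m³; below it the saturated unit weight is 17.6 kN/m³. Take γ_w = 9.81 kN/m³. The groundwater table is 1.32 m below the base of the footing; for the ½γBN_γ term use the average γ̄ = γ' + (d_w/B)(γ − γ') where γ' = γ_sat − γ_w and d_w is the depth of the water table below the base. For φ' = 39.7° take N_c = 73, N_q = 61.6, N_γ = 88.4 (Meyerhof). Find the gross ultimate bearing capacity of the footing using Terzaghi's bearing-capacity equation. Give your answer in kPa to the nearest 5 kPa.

q_ult ≈ 2390 kPa

Overburden at base level: q = 15.8 × 0.7 = 11.06 kPa.
The water table is 1.32 m below the base (< B = 3.6 m), so the ½γBN_γ term uses γ̄ = γ' + (d_w/B)(γ − γ') = 7.79 + (1.32/3.6)(15.8 − 7.79) = 10.727 kN/m³.
Surcharge term q·N_q = 11.06 × 61.6 = 681.3 kPa; self-weight term 0.5·γ·B·N_γ = 0.5 × 10.727 × 3.6 × 88.4 = 1706.9 kPa.
q_ult = 681.3 + 1706.9 = 2388.2 kPa.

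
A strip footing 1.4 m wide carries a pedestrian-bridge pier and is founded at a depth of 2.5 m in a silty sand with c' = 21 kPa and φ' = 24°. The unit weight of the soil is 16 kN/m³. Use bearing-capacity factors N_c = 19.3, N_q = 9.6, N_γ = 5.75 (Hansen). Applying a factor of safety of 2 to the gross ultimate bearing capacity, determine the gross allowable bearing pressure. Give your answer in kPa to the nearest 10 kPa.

q = γ·D_f = 16 × 2.5 = 40 kPa.
c·N_c = 21 × 19.3 = 405.3 kPa
q·N_q = 40 × 9.6 = 384 kPa
0.5·γ·B·N_γ = 0.5 × 16 × 1.4 × 5.75 = 64.4 kPa
q_ult = 405.3 + 384 + 64.4 = 853.7 kPa.
q_all = q_ult / FS = 853.7 / 2 = 426.85 kPa.

q_all ≈ 430 kPa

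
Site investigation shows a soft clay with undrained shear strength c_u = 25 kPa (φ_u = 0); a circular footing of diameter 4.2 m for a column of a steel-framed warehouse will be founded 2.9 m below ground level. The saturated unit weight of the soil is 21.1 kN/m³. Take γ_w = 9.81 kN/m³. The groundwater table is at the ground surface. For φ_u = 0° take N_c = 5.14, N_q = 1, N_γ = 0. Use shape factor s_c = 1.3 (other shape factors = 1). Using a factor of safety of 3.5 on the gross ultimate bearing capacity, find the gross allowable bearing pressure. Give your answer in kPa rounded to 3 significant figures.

γ' = 21.1 − 9.81 = 11.29 kN/m³ (submerged throughout). q = 11.29 × 2.9 = 32.741 kPa.
c·N_c·s_c = 25 × 5.14 × 1.3 = 167.05 kPa
q·N_q = 32.741 × 1 = 32.741 kPa
q_ult = 167.05 + 32.741 = 199.79 kPa.
q_all = 199.79 / 3.5 = 57.083 kPa.

q_all ≈ 57.1 kPa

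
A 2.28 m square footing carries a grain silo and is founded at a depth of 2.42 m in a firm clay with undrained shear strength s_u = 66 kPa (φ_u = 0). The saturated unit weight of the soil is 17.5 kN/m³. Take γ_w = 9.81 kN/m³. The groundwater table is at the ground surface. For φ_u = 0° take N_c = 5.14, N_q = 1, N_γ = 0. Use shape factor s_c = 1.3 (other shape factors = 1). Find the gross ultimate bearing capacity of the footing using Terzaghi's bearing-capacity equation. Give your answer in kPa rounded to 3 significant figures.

q_ult ≈ 460 kPa

With the water table at the surface the whole profile is submerged: γ' = 17.5 − 9.81 = 7.69 kN/m³, so q = γ'·D_f = 18.61 kPa.
q_ult = c·N_c·s_c + q·N_q
     = 66 × 5.14 × 1.3 + 18.61 × 1
     = 441.01 + 18.61 = 459.62 kPa.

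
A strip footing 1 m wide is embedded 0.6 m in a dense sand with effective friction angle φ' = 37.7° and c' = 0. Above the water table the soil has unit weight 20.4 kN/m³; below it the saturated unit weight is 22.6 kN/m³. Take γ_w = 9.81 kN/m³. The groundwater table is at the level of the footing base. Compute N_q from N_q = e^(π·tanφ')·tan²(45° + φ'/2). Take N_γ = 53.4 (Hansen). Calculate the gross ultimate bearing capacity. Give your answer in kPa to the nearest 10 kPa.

q_ult ≈ 920 kPa

tan37.7° = 0.7729, so N_q = e^(π×0.7729)·tan²(63.85°) = 11.337 × 4.148 = 47.03.
q = γ·D_f = 20.4 × 0.6 = 12.24 kPa.
For the ½γBN_γ term take γ' = 22.6 − 9.81 = 12.79 kN/m³ (soil below base is submerged).
q·N_q = 12.24 × 47.031 = 575.66 kPa
0.5·γ·B·N_γ = 0.5 × 12.79 × 1 × 53.4 = 341.49 kPa
q_ult = 575.66 + 341.49 = 917.16 kPa.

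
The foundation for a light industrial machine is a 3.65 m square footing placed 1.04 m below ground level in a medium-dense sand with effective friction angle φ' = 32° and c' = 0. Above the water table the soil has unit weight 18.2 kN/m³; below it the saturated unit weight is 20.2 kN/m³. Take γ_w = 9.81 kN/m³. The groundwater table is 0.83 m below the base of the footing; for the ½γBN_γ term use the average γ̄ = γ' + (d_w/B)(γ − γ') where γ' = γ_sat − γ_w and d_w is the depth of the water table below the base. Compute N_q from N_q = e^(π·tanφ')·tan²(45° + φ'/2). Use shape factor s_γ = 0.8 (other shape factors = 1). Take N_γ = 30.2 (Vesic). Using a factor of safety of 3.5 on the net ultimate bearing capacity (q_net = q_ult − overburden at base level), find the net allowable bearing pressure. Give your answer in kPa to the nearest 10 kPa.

N_q = e^(π·tan32°)·tan²(61°) = 23.18.
Effective surcharge at the founding depth q = γ·D_f = 18.2 × 1.04 = 18.928 kPa.
With d_w = 0.83 m < B, γ̄ = 10.39 + (0.83/3.65) × (18.2 − 10.39) = 12.166 kN/m³.
q_ult = q·N_q + 0.5·γ·B·N_γ·s_γ
     = 18.928 × 23.177 + 0.5 × 12.166 × 3.65 × 30.2 × 0.8
     = 438.69 + 536.42 = 975.11 kPa.
q_net = 975.11 − 18.928 = 956.18 kPa.
q_all(net) = 956.18 / 3.5 = 273.2 kPa.

q_all(net) ≈ 270 kPa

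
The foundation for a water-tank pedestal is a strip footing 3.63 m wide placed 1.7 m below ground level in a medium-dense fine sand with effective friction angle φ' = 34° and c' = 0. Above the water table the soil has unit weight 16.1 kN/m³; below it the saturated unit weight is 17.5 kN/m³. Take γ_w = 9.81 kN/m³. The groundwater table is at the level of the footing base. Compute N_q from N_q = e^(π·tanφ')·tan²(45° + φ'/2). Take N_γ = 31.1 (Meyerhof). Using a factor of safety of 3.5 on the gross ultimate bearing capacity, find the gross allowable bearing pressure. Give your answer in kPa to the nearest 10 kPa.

q_all ≈ 350 kPa

N_q = e^(π·tan34°)·tan²(62°) = 29.44.
Effective surcharge at the founding depth q = γ·D_f = 16.1 × 1.7 = 27.37 kPa.
The water table coincides with the base, so in the self-weight term γ → γ' = 7.69 kN/m³.
q_ult = q·N_q + 0.5·γ·B·N_γ
     = 27.37 × 29.44 + 0.5 × 7.69 × 3.63 × 31.1
     = 805.77 + 434.07 = 1239.8 kPa.
q_all = 1239.8 / 3.5 = 354.24 kPa.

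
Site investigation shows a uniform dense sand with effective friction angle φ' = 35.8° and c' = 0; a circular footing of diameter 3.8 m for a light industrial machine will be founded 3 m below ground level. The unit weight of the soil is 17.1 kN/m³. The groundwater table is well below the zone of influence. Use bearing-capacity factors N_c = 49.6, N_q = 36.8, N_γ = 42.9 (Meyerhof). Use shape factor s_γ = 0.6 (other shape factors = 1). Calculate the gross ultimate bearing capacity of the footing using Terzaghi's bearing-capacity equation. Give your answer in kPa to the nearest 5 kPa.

Effective surcharge at the founding depth q = γ·D_f = 17.1 × 3 = 51.3 kPa.
q_ult = q·N_q + 0.5·γ·B·N_γ·s_γ
     = 51.3 × 36.8 + 0.5 × 17.1 × 3.8 × 42.9 × 0.6
     = 1887.8 + 836.29 = 2724.1 kPa.

q_ult ≈ 2725 kPa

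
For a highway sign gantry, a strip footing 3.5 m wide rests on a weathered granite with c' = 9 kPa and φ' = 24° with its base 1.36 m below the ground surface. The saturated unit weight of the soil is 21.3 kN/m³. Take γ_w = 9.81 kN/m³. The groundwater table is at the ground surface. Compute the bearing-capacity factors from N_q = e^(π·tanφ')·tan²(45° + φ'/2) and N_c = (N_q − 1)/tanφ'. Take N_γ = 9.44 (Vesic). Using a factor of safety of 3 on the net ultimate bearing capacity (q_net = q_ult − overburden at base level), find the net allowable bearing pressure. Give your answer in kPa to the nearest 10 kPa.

q_all(net) ≈ 170 kPa

N_q = e^(π·tan24°)·tan²(57°) = 9.6; N_c = (N_q − 1)/tanφ' = 19.32.
With the water table at the surface the whole profile is submerged: γ' = 21.3 − 9.81 = 11.49 kN/m³, so q = γ'·D_f = 15.626 kPa; the same γ' applies in the ½γBN_γ term.
q_ult = c·N_c + q·N_q + 0.5·γ·B·N_γ
     = 9 × 19.324 + 15.626 × 9.6034 + 0.5 × 11.49 × 3.5 × 9.44
     = 173.91 + 150.07 + 189.81 = 513.79 kPa.
q_net = 513.79 − 15.626 = 498.17 kPa.
q_all(net) = 498.17 / 3 = 166.06 kPa.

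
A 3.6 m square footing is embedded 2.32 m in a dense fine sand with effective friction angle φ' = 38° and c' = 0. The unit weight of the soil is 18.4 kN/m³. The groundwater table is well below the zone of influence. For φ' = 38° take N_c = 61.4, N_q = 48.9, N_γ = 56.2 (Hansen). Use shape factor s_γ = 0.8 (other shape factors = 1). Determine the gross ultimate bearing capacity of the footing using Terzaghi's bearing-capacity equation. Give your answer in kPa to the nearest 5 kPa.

q_ult ≈ 3575 kPa

q = γ·D_f = 18.4 × 2.32 = 42.688 kPa.
q·N_q = 42.688 × 48.9 = 2087.4 kPa
0.5·γ·B·N_γ·s_γ = 0.5 × 18.4 × 3.6 × 56.2 × 0.8 = 1489.1 kPa
q_ult = 2087.4 + 1489.1 = 3576.5 kPa.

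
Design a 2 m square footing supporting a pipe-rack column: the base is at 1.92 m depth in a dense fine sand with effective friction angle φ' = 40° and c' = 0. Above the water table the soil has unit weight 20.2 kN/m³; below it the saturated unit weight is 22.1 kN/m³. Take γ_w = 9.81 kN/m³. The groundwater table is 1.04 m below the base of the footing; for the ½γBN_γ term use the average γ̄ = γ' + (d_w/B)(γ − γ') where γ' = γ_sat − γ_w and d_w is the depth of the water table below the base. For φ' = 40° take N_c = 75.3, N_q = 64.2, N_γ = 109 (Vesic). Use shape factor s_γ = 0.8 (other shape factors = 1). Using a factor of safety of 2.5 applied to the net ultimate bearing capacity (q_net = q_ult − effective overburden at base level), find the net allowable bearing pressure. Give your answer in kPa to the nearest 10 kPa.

q_all(net) ≈ 1550 kPa

Effective surcharge at the founding depth q = γ·D_f = 20.2 × 1.92 = 38.784 kPa.
With d_w = 1.04 m < B, γ̄ = 12.29 + (1.04/2) × (20.2 − 12.29) = 16.403 kN/m³.
q_ult = q·N_q + 0.5·γ·B·N_γ·s_γ
     = 38.784 × 64.2 + 0.5 × 16.403 × 2 × 109 × 0.8
     = 2489.9 + 1430.4 = 3920.3 kPa.
Net ultimate: q_net = 3920.3 − 38.784 = 3881.5 kPa.
q_all(net) = 3881.5 / 2.5 = 1552.6 kPa.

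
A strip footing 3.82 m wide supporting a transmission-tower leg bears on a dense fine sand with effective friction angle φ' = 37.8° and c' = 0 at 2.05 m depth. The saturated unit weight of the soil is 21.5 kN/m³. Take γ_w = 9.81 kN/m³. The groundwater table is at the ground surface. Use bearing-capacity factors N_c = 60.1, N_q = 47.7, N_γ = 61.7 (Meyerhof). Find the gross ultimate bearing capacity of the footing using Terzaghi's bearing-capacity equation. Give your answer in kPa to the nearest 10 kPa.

γ' = 21.5 − 9.81 = 11.69 kN/m³ (submerged throughout). q = 11.69 × 2.05 = 23.964 kPa; the same γ' applies in the ½γBN_γ term.
q·N_q = 23.964 × 47.7 = 1143.1 kPa
0.5·γ·B·N_γ = 0.5 × 11.69 × 3.82 × 61.7 = 1377.6 kPa
q_ult = 1143.1 + 1377.6 = 2520.7 kPa.

q_ult ≈ 2520 kPa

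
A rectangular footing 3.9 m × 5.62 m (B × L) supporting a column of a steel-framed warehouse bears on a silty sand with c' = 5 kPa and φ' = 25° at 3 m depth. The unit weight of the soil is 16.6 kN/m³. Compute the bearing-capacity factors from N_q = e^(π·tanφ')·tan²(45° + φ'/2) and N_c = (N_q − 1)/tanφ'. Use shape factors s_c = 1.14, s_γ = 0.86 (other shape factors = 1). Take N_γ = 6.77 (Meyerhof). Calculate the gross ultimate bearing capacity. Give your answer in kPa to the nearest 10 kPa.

q_ult ≈ 840 kPa

tan25° = 0.4663, so N_q = e^(π×0.4663)·tan²(57.5°) = 4.327 × 2.464 = 10.66.
N_c = (10.66 − 1)/tan25° = 20.72.
Overburden at base level: q = 16.6 × 3 = 49.8 kPa.
Cohesion term c·N_c·s_c = 5 × 20.721 × 1.14 = 118.11 kPa; surcharge term q·N_q = 49.8 × 10.662 = 530.97 kPa; self-weight term 0.5·γ·B·N_γ·s_γ = 0.5 × 16.6 × 3.9 × 6.77 × 0.86 = 188.46 kPa.
q_ult = 118.11 + 530.97 + 188.46 = 837.55 kPa.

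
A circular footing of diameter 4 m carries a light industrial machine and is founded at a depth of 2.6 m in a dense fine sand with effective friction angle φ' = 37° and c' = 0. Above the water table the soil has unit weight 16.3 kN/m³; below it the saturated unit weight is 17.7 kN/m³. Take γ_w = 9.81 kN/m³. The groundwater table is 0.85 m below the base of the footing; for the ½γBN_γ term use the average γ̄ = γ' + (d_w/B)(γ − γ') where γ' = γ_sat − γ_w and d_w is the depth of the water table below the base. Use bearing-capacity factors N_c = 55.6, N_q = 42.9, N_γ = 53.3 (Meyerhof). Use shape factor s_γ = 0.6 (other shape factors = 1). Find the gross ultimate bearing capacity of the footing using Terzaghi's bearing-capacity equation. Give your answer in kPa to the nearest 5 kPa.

Effective surcharge at the founding depth q = γ·D_f = 16.3 × 2.6 = 42.38 kPa.
With d_w = 0.85 m < B, γ̄ = 7.89 + (0.85/4) × (16.3 − 7.89) = 9.6771 kN/m³.
q_ult = q·N_q + 0.5·γ·B·N_γ·s_γ
     = 42.38 × 42.9 + 0.5 × 9.6771 × 4 × 53.3 × 0.6
     = 1818.1 + 618.95 = 2437.1 kPa.

q_ult ≈ 2435 kPa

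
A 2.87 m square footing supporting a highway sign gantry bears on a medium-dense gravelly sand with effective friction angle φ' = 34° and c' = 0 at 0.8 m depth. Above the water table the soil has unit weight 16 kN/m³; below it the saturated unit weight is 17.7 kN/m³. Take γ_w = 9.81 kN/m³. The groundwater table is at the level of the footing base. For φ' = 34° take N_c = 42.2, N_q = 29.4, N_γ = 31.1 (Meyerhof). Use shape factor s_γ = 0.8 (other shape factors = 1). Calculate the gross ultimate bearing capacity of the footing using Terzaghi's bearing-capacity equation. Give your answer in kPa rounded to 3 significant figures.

q_ult ≈ 658 kPa

q = γ·D_f = 16 × 0.8 = 12.8 kPa.
For the ½γBN_γ term take γ' = 17.7 − 9.81 = 7.89 kN/m³ (soil below base is submerged).
q·N_q = 12.8 × 29.4 = 376.32 kPa
0.5·γ·B·N_γ·s_γ = 0.5 × 7.89 × 2.87 × 31.1 × 0.8 = 281.7 kPa
q_ult = 376.32 + 281.7 = 658.02 kPa.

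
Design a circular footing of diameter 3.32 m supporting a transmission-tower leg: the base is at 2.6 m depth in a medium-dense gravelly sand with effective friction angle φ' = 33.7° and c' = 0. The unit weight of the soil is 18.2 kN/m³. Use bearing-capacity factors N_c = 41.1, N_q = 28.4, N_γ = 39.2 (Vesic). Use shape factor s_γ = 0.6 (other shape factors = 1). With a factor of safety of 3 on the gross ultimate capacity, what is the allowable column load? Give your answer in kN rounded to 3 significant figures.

q = γ·D_f = 18.2 × 2.6 = 47.32 kPa.
q·N_q = 47.32 × 28.4 = 1343.9 kPa
0.5·γ·B·N_γ·s_γ = 0.5 × 18.2 × 3.32 × 39.2 × 0.6 = 710.59 kPa
q_ult = 1343.9 + 710.59 = 2054.5 kPa.
Gross allowable pressure q_all = 2054.5 / 3 = 684.82 kPa.
Footing area = 8.657 m², so allowable column load = 684.82 × 8.657 = 5928.5 kN.

P_all ≈ 5930 kN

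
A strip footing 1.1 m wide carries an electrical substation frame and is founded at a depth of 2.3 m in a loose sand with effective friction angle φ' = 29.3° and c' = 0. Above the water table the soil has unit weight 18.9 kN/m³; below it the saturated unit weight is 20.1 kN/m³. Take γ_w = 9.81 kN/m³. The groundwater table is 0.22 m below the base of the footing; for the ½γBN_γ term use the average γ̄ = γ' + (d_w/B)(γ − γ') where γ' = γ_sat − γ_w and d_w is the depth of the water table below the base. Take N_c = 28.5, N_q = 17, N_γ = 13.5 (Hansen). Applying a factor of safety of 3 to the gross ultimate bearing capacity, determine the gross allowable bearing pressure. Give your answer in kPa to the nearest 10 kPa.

Effective surcharge at the founding depth q = γ·D_f = 18.9 × 2.3 = 43.47 kPa.
With d_w = 0.22 m < B, γ̄ = 10.29 + (0.22/1.1) × (18.9 − 10.29) = 12.012 kN/m³.
q_ult = q·N_q + 0.5·γ·B·N_γ
     = 43.47 × 17 + 0.5 × 12.012 × 1.1 × 13.5
     = 738.99 + 89.189 = 828.18 kPa.
q_all = q_ult / FS = 828.18 / 3 = 276.06 kPa.

q_all ≈ 280 kPa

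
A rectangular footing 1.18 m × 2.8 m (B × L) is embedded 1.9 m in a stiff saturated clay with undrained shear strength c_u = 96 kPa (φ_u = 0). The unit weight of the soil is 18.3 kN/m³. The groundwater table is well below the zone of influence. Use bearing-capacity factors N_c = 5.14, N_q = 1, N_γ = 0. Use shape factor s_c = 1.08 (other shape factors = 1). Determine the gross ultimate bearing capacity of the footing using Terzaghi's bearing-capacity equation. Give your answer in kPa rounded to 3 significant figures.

q_ult ≈ 568 kPa

Effective surcharge at the founding depth q = γ·D_f = 18.3 × 1.9 = 34.77 kPa.
q_ult = c·N_c·s_c + q·N_q
     = 96 × 5.14 × 1.08 + 34.77 × 1
     = 532.92 + 34.77 = 567.69 kPa.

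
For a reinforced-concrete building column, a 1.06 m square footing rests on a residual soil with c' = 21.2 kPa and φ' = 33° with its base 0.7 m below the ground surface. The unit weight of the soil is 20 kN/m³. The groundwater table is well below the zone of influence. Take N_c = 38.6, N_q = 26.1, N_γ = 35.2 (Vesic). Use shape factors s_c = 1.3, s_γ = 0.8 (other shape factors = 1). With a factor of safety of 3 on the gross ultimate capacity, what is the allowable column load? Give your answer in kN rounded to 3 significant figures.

Overburden at base level: q = 20 × 0.7 = 14 kPa.
Cohesion term c·N_c·s_c = 21.2 × 38.6 × 1.3 = 1063.8 kPa; surcharge term q·N_q = 14 × 26.1 = 365.4 kPa; self-weight term 0.5·γ·B·N_γ·s_γ = 0.5 × 20 × 1.06 × 35.2 × 0.8 = 298.5 kPa.
q_ult = 1063.8 + 365.4 + 298.5 = 1727.7 kPa.
Gross allowable pressure q_all = 1727.7 / 3 = 575.9 kPa.
Footing area = 1.1236 m², so allowable column load = 575.9 × 1.1236 = 647.09 kN.

P_all ≈ 647 kN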